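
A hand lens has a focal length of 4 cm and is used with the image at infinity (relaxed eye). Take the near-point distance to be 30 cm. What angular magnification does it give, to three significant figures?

7.50

M = D/f = 30/4 = 7.500.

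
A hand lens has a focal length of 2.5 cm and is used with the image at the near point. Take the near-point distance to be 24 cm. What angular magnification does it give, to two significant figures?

M = 1 + D/f = 1 + 24/2.5 = 10.600.

11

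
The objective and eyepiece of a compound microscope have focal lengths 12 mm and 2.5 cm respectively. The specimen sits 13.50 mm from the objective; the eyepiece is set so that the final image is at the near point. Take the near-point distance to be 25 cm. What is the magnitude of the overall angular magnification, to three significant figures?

Convert to cm: f_obj = 12 mm = 1.2 cm; d_o = 13.50 mm = 1.35 cm.
Objective: 1/d_i = 1/f_obj - 1/d_o = 1/1.2 - 1/1.35 = 0.09259 cm^-1, so d_i = 10.800 cm.
m_obj = -d_i/d_o = -10.800/1.35 = -8.000.
Eyepiece angular magnification (image at near point): M_eye = 1 + D/f_e = 1 + 25/2.5 = 11.000.
Overall M = m_obj x M_eye = (-8.000)(11.000) = -88.00.
|M| = 88.00.

88.0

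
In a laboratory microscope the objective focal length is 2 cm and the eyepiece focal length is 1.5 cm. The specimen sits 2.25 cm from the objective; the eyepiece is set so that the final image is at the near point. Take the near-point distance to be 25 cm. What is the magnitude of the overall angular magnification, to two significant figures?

140

Objective: 1/d_i = 1/f_obj - 1/d_o = 1/2 - 1/2.25 = 0.05556 cm^-1, so d_i = 18.000 cm.
m_obj = -d_i/d_o = -18.000/2.25 = -8.000.
Eyepiece angular magnification (image at near point): M_eye = 1 + D/f_e = 1 + 25/1.5 = 17.667.
Overall M = m_obj x M_eye = (-8.000)(17.667) = -141.33.
|M| = 141.33.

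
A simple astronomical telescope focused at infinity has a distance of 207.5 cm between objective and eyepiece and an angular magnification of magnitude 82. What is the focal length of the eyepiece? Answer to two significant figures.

In normal adjustment the tube length equals f_obj + f_eye and |M| = f_obj/f_eye.
So f_obj = 82 f_eye and 82 f_eye + f_eye = 207.5 cm, giving f_eye = 207.5/83 = 2.500 cm and f_obj = 205.000 cm.

2.5 cm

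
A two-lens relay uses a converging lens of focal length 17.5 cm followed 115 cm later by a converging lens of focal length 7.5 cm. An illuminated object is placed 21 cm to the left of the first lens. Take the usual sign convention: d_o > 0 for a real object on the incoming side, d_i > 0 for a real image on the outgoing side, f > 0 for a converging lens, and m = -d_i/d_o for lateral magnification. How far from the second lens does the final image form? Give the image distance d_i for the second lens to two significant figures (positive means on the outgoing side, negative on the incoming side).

Applying the thin-lens equation to the first lens, 1/17.5 = 1/21 + 1/d_i1, which gives d_i1 = 105.000 cm.
Object distance for lens 2: d_o2 = 115 - 105.000 = 10.000 cm.
Applying the thin-lens equation again with f_2 = 7.5 cm and d_o2 = 10.000 cm gives d_i2 = 30.000 cm.

30 cm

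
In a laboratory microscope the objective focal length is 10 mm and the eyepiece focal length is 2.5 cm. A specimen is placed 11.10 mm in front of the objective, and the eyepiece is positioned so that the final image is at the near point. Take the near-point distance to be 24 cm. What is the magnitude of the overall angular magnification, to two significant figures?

96

Convert to cm: f_obj = 10 mm = 1 cm; d_o = 11.10 mm = 1.11 cm.
Objective: 1/d_i = 1/f_obj - 1/d_o = 1/1 - 1/1.11 = 0.09910 cm^-1, so d_i = 10.091 cm.
m_obj = -d_i/d_o = -10.091/1.11 = -9.091.
Eyepiece angular magnification (image at near point): M_eye = 1 + D/f_e = 1 + 24/2.5 = 10.600.
Overall M = m_obj x M_eye = (-9.091)(10.600) = -96.36.
|M| = 96.36.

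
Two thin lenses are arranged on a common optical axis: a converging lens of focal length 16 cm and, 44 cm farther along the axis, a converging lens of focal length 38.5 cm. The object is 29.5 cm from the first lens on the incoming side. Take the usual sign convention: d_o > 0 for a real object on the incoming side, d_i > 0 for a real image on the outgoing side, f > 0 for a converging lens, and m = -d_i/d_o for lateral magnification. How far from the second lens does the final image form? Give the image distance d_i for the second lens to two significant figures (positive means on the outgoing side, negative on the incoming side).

Applying the thin-lens equation to the first lens, 1/16 = 1/29.5 + 1/d_i1, which gives d_i1 = 34.963 cm.
The intermediate image is 34.963 cm to the right of lens 1, so d_o2 = L - d_i1 = 44 - 34.963 = 9.037 cm.
Applying the thin-lens equation again with f_2 = 38.5 cm and d_o2 = 9.037 cm gives d_i2 = -11.809 cm.

-12 cm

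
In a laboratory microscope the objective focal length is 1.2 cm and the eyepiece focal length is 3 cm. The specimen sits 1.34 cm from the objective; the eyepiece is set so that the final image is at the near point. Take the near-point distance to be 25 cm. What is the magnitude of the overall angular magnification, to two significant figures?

80

Objective: 1/d_i = 1/f_obj - 1/d_o = 1/1.2 - 1/1.34 = 0.08706 cm^-1, so d_i = 11.486 cm.
m_obj = -d_i/d_o = -11.486/1.34 = -8.571.
Eyepiece angular magnification (image at near point): M_eye = 1 + D/f_e = 1 + 25/3 = 9.333.
Overall M = m_obj x M_eye = (-8.571)(9.333) = -80.00.
|M| = 80.00.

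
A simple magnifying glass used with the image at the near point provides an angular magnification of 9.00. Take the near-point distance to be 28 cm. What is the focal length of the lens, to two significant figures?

3.5 cm

For the image at the near point, M = 1 + D/f.
f = D/(M - 1) = 28/(9.0 - 1) = 3.500 cm.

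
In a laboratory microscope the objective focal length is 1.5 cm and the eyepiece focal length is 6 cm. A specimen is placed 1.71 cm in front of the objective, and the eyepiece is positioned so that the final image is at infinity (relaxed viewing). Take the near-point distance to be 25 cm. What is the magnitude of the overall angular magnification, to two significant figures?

Objective: 1/d_i = 1/f_obj - 1/d_o = 1/1.5 - 1/1.71 = 0.08187 cm^-1, so d_i = 12.214 cm.
m_obj = -d_i/d_o = -12.214/1.71 = -7.143.
Eyepiece angular magnification (image at infinity): M_eye = D/f_e = 25/6 = 4.167.
Overall M = m_obj x M_eye = (-7.143)(4.167) = -29.76.
|M| = 29.76.

30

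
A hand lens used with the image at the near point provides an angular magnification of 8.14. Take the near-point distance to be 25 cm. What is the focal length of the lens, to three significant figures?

For the image at the near point, M = 1 + D/f.
f = D/(M - 1) = 25/(8.14 - 1) = 3.501 cm.

3.50 cm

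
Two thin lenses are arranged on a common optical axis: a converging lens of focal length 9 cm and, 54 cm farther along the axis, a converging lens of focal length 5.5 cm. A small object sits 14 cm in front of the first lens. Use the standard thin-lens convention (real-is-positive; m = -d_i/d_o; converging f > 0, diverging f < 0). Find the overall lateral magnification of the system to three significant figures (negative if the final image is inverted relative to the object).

First lens: d_i1 = 1/(1/9 - 1/14) = 25.200 cm.
m_1 = -(25.200)/14 = -1.8000.
That image sits 28.800 cm in front of the second lens, so d_o2 = 28.800 cm.
Second lens: d_i2 = 1/(1/5.5 - 1/(28.800)) = 6.798 cm.
m_2 = -(6.798)/(28.800) = -0.2361.
The system's lateral magnification is m_1 m_2 = (-1.8000)(-0.2361) = 0.4249.

0.425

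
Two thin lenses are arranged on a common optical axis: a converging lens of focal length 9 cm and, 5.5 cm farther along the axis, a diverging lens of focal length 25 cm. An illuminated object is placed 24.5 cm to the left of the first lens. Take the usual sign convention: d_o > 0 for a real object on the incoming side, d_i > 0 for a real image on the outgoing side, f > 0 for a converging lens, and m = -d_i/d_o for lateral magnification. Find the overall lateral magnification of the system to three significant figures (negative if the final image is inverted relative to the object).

First lens: d_i1 = 1/(1/9 - 1/24.5) = 14.226 cm.
m_1 = -(14.226)/24.5 = -0.5806.
This image would form 14.226 cm past lens 1, i.e. 8.726 cm beyond lens 2, so it is a virtual object for lens 2: d_o2 = 5.5 - 14.226 = -8.726 cm.
Second lens: d_i2 = 1/(1/(-25) - 1/(-8.726)) = 13.404 cm.
m_2 = -(13.404)/(-8.726) = 1.5362.
Overall magnification: m = m_1 m_2 = -0.8920.

-0.892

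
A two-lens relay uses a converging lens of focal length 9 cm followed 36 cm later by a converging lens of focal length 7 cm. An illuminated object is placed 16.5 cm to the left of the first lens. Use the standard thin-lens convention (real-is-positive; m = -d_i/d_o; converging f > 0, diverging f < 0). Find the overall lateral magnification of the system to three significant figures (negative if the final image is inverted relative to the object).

0.913

Applying the thin-lens equation to the first lens, 1/9 = 1/16.5 + 1/d_i1, which gives d_i1 = 19.800 cm.
Its lateral magnification is m_1 = -d_i1/d_o1 = -(19.800)/16.5 = -1.2000.
That image sits 16.200 cm in front of the second lens, so d_o2 = 16.200 cm.
Applying the thin-lens equation again with f_2 = 7 cm and d_o2 = 16.200 cm gives d_i2 = 12.326 cm.
m_2 = -(12.326)/(16.200) = -0.7609.
Total m = m_1 x m_2 = (-1.2000)(-0.7609) = 0.9130.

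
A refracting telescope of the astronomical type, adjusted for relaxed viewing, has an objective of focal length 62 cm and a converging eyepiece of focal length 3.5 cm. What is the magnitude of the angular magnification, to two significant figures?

|M| = f_obj/|f_eye| = 62/3.5 = 17.714.

18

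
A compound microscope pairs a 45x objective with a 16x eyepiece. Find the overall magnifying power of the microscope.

720

The overall magnification of a compound microscope is the product of the objective and eyepiece magnifications:
M = M_obj x M_eye = 45 x 16 = 720.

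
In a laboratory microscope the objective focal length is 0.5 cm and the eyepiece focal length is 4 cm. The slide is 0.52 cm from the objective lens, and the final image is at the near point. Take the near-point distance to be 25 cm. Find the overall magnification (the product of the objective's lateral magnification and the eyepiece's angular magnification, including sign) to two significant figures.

-180

Objective: 1/d_i = 1/f_obj - 1/d_o = 1/0.5 - 1/0.52 = 0.07692 cm^-1, so d_i = 13.000 cm.
m_obj = -d_i/d_o = -13.000/0.52 = -25.000.
Eyepiece angular magnification (image at near point): M_eye = 1 + D/f_e = 1 + 25/4 = 7.250.
Overall M = m_obj x M_eye = (-25.000)(7.250) = -181.25.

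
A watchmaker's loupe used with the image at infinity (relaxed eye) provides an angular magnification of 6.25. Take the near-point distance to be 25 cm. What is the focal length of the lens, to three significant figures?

For the image at infinity, M = D/f.
f = D/M = 25/6.25 = 4.000 cm.

4.00 cm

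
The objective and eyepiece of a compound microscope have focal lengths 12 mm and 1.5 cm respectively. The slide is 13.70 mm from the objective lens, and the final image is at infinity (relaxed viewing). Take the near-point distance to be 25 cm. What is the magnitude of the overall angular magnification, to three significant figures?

Convert to cm: f_obj = 12 mm = 1.2 cm; d_o = 13.70 mm = 1.37 cm.
Objective: 1/d_i = 1/f_obj - 1/d_o = 1/1.2 - 1/1.37 = 0.10341 cm^-1, so d_i = 9.671 cm.
m_obj = -d_i/d_o = -9.671/1.37 = -7.059.
Eyepiece angular magnification (image at infinity): M_eye = D/f_e = 25/1.5 = 16.667.
Overall M = m_obj x M_eye = (-7.059)(16.667) = -117.65.
|M| = 117.65.

118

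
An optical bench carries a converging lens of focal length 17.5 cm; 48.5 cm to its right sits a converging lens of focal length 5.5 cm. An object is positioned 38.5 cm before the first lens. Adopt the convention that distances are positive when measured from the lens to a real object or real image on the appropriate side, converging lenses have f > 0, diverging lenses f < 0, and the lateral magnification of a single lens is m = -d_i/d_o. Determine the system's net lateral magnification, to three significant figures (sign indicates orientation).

First lens: d_i1 = 1/(1/17.5 - 1/38.5) = 32.083 cm.
m_1 = -(32.083)/38.5 = -0.8333.
The intermediate image is 32.083 cm to the right of lens 1, so d_o2 = L - d_i1 = 48.5 - 32.083 = 16.417 cm.
Second lens: d_i2 = 1/(1/5.5 - 1/(16.417)) = 8.271 cm.
m_2 = -(8.271)/(16.417) = -0.5038.
Total m = m_1 x m_2 = (-0.8333)(-0.5038) = 0.4198.

0.420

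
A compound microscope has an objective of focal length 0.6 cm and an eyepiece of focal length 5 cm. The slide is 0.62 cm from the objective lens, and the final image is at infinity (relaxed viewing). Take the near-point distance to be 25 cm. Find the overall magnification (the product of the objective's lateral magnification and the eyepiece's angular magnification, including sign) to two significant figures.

Objective: 1/d_i = 1/f_obj - 1/d_o = 1/0.6 - 1/0.62 = 0.05376 cm^-1, so d_i = 18.600 cm.
m_obj = -d_i/d_o = -18.600/0.62 = -30.000.
Eyepiece angular magnification (image at infinity): M_eye = D/f_e = 25/5 = 5.000.
Overall M = m_obj x M_eye = (-30.000)(5.000) = -150.00.

-150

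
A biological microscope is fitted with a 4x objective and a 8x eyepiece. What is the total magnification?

The overall magnification of a compound microscope is the product of the objective and eyepiece magnifications:
M = M_obj x M_eye = 4 x 8 = 32.

32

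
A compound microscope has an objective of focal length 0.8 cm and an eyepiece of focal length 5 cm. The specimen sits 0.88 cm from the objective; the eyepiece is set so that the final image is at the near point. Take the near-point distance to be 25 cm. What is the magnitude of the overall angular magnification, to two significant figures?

Objective: 1/d_i = 1/f_obj - 1/d_o = 1/0.8 - 1/0.88 = 0.11364 cm^-1, so d_i = 8.800 cm.
m_obj = -d_i/d_o = -8.800/0.88 = -10.000.
Eyepiece angular magnification (image at near point): M_eye = 1 + D/f_e = 1 + 25/5 = 6.000.
Overall M = m_obj x M_eye = (-10.000)(6.000) = -60.00.
|M| = 60.00.

60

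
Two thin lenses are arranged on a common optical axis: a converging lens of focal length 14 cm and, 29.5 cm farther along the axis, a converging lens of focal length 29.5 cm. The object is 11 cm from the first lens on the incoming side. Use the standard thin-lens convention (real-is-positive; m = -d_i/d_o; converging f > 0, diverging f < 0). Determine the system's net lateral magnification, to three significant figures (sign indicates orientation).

Applying the thin-lens equation to the first lens, 1/14 = 1/11 + 1/d_i1, which gives d_i1 = -51.333 cm.
Its lateral magnification is m_1 = -d_i1/d_o1 = -(-51.333)/11 = 4.6667.
The intermediate image is virtual, 51.333 cm to the left of lens 1, so d_o2 = L - d_i1 = 29.5 - (-51.333) = 80.833 cm.
Applying the thin-lens equation again with f_2 = 29.5 cm and d_o2 = 80.833 cm gives d_i2 = 46.453 cm.
m_2 = -(46.453)/(80.833) = -0.5747.
The system's lateral magnification is m_1 m_2 = (4.6667)(-0.5747) = -2.6818.

-2.68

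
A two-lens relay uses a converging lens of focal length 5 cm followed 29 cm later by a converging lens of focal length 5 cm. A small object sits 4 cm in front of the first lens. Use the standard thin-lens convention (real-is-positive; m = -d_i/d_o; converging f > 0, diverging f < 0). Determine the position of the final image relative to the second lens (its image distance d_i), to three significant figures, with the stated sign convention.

5.57 cm

Applying the thin-lens equation to the first lens, 1/5 = 1/4 + 1/d_i1, which gives d_i1 = -20.000 cm.
With d_i1 < 0 the first image is virtual and lies on the object side; the object distance for lens 2 is d_o2 = 29 - (-20.000) = 49.000 cm.
Applying the thin-lens equation again with f_2 = 5 cm and d_o2 = 49.000 cm gives d_i2 = 5.568 cm.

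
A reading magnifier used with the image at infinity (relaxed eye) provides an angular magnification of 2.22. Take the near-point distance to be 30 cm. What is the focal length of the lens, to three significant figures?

13.5 cm

For the image at infinity, M = D/f.
f = D/M = 30/2.22 = 13.514 cm.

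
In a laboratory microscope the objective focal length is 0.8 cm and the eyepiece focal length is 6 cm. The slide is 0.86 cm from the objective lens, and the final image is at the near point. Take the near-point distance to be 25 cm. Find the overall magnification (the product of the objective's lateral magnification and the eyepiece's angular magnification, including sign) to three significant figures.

-68.9

Objective: 1/d_i = 1/f_obj - 1/d_o = 1/0.8 - 1/0.86 = 0.08721 cm^-1, so d_i = 11.467 cm.
m_obj = -d_i/d_o = -11.467/0.86 = -13.333.
Eyepiece angular magnification (image at near point): M_eye = 1 + D/f_e = 1 + 25/6 = 5.167.
Overall M = m_obj x M_eye = (-13.333)(5.167) = -68.89.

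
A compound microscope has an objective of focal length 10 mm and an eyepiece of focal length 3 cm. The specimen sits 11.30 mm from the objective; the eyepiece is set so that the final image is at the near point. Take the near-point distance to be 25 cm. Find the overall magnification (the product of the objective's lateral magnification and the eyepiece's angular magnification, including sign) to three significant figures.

Convert to cm: f_obj = 10 mm = 1 cm; d_o = 11.30 mm = 1.13 cm.
Objective: 1/d_i = 1/f_obj - 1/d_o = 1/1 - 1/1.13 = 0.11504 cm^-1, so d_i = 8.692 cm.
m_obj = -d_i/d_o = -8.692/1.13 = -7.692.
Eyepiece angular magnification (image at near point): M_eye = 1 + D/f_e = 1 + 25/3 = 9.333.
Overall M = m_obj x M_eye = (-7.692)(9.333) = -71.79.

-71.8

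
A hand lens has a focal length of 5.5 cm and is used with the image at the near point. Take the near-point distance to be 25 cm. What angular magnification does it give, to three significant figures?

M = 1 + D/f = 1 + 25/5.5 = 5.545.

5.55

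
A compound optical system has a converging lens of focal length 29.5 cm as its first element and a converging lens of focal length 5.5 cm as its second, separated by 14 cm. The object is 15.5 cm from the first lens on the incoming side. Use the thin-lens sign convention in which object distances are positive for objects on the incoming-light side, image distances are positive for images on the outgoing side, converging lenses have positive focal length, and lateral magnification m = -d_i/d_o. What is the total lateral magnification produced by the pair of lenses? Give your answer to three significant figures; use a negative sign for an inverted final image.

-0.282

Lens 1: 1/d_i1 = 1/f_1 - 1/d_o1 = 1/29.5 - 1/15.5 = -0.03062 cm^-1, so d_i1 = -32.661 cm.
m_1 = -(-32.661)/15.5 = 2.1071.
The intermediate image is virtual, 32.661 cm to the left of lens 1, so d_o2 = L - d_i1 = 14 - (-32.661) = 46.661 cm.
Lens 2: 1/d_i2 = 1/f_2 - 1/d_o2 = 1/5.5 - 1/(46.661) = 0.16039 cm^-1, so d_i2 = 6.235 cm.
m_2 = -(6.235)/(46.661) = -0.1336.
Total m = m_1 x m_2 = (2.1071)(-0.1336) = -0.2816.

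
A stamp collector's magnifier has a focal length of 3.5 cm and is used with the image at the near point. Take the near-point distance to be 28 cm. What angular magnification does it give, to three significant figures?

9.00

M = 1 + D/f = 1 + 28/3.5 = 9.000.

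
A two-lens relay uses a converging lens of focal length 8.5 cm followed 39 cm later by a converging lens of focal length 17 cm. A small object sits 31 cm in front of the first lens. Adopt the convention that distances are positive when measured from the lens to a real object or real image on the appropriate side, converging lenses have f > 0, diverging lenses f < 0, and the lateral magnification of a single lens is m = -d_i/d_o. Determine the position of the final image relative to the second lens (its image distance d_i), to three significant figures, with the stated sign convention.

45.1 cm

Applying the thin-lens equation to the first lens, 1/8.5 = 1/31 + 1/d_i1, which gives d_i1 = 11.711 cm.
That image sits 27.289 cm in front of the second lens, so d_o2 = 27.289 cm.
Applying the thin-lens equation again with f_2 = 17 cm and d_o2 = 27.289 cm gives d_i2 = 45.089 cm.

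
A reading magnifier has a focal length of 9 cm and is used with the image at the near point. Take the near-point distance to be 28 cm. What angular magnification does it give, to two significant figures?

4.1

M = 1 + D/f = 1 + 28/9 = 4.111.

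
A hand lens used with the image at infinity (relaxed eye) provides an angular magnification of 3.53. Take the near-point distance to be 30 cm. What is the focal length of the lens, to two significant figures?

8.5 cm

For the image at infinity, M = D/f.
f = D/M = 30/3.53 = 8.499 cm.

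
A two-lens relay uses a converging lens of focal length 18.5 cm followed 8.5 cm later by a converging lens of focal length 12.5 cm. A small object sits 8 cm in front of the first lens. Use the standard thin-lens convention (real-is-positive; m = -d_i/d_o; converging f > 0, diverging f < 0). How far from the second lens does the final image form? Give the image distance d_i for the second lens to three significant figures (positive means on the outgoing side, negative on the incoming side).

First lens: d_i1 = 1/(1/18.5 - 1/8) = -14.095 cm.
The intermediate image is virtual, 14.095 cm to the left of lens 1, so d_o2 = L - d_i1 = 8.5 - (-14.095) = 22.595 cm.
Second lens: d_i2 = 1/(1/12.5 - 1/(22.595)) = 27.978 cm.

28.0 cm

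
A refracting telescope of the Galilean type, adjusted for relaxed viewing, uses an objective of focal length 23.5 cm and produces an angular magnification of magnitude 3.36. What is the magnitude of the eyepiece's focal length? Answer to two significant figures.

|M| = f_obj/|f_eye|, so |f_eye| = f_obj/|M| = 23.5/3.36 = 6.994 cm.
(The eyepiece is diverging, so its signed focal length is -6.994 cm.)

7.0 cm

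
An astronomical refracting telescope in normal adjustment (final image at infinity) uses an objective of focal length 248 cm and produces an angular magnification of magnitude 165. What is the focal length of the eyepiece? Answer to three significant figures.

1.50 cm

|M| = f_obj/f_eye, so f_eye = f_obj/|M| = 248/165.0 = 1.503 cm.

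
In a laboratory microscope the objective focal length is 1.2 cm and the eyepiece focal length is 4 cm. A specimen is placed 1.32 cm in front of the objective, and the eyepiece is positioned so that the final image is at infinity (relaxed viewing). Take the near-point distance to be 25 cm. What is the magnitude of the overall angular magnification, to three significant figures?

Objective: 1/d_i = 1/f_obj - 1/d_o = 1/1.2 - 1/1.32 = 0.07576 cm^-1, so d_i = 13.200 cm.
m_obj = -d_i/d_o = -13.200/1.32 = -10.000.
Eyepiece angular magnification (image at infinity): M_eye = D/f_e = 25/4 = 6.250.
Overall M = m_obj x M_eye = (-10.000)(6.250) = -62.50.
|M| = 62.50.

62.5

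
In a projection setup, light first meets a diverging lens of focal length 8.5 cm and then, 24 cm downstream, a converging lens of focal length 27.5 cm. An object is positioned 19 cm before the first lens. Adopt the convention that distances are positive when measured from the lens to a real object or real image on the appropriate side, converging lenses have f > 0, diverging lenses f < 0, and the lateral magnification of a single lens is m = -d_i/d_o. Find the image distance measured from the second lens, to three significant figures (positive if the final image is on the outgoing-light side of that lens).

346 cm

Lens 1: 1/d_i1 = 1/f_1 - 1/d_o1 = 1/(-8.5) - 1/19 = -0.17028 cm^-1, so d_i1 = -5.873 cm.
With d_i1 < 0 the first image is virtual and lies on the object side; the object distance for lens 2 is d_o2 = 24 - (-5.873) = 29.873 cm.
Lens 2: 1/d_i2 = 1/f_2 - 1/d_o2 = 1/27.5 - 1/(29.873) = 0.00289 cm^-1, so d_i2 = 346.226 cm.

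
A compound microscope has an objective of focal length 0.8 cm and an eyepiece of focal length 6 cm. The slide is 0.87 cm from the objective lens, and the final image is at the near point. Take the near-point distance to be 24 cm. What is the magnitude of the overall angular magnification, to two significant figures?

57

Objective: 1/d_i = 1/f_obj - 1/d_o = 1/0.8 - 1/0.87 = 0.10057 cm^-1, so d_i = 9.943 cm.
m_obj = -d_i/d_o = -9.943/0.87 = -11.429.
Eyepiece angular magnification (image at near point): M_eye = 1 + D/f_e = 1 + 24/6 = 5.000.
Overall M = m_obj x M_eye = (-11.429)(5.000) = -57.14.
|M| = 57.14.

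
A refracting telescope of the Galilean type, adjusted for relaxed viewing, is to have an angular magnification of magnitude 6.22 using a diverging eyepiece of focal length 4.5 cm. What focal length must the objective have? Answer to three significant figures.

|M| = f_obj/|f_eye|, so f_obj = |M| x |f_eye| = 6.22 x 4.5 = 27.990 cm.

28.0 cm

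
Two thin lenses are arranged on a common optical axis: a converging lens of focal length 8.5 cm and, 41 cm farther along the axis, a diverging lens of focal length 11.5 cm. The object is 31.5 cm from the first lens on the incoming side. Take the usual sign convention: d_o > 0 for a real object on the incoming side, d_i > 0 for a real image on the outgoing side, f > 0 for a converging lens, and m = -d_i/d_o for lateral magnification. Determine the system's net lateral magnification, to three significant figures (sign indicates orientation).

Applying the thin-lens equation to the first lens, 1/8.5 = 1/31.5 + 1/d_i1, which gives d_i1 = 11.641 cm.
Its lateral magnification is m_1 = -d_i1/d_o1 = -(11.641)/31.5 = -0.3696.
Object distance for lens 2: d_o2 = 41 - 11.641 = 29.359 cm.
Applying the thin-lens equation again with f_2 = -11.5 cm and d_o2 = 29.359 cm gives d_i2 = -8.263 cm.
m_2 = -(-8.263)/(29.359) = 0.2815.
Overall magnification: m = m_1 m_2 = -0.1040.

-0.104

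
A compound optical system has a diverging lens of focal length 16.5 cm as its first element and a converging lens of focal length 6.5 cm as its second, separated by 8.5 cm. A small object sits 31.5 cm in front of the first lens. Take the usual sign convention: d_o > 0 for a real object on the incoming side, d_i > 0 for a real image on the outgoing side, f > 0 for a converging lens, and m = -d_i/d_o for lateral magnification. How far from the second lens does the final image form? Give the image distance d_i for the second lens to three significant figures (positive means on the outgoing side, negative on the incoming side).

Lens 1: 1/d_i1 = 1/f_1 - 1/d_o1 = 1/(-16.5) - 1/31.5 = -0.09235 cm^-1, so d_i1 = -10.828 cm.
The intermediate image is virtual, 10.828 cm to the left of lens 1, so d_o2 = L - d_i1 = 8.5 - (-10.828) = 19.328 cm.
Lens 2: 1/d_i2 = 1/f_2 - 1/d_o2 = 1/6.5 - 1/(19.328) = 0.10211 cm^-1, so d_i2 = 9.794 cm.

9.79 cm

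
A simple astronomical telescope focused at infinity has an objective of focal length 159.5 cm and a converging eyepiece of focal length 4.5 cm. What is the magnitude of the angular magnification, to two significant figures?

|M| = f_obj/|f_eye| = 159.5/4.5 = 35.444.

35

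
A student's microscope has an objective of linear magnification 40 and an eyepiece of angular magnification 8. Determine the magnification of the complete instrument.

320

The overall magnification of a compound microscope is the product of the objective and eyepiece magnifications:
M = M_obj x M_eye = 40 x 8 = 320.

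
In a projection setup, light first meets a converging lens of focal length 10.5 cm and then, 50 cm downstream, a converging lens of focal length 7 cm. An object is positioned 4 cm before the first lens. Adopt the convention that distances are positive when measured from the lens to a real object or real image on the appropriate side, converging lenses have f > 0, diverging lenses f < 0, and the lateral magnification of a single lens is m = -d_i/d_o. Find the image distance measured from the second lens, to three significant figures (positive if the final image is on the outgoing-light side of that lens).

7.99 cm

First lens: d_i1 = 1/(1/10.5 - 1/4) = -6.462 cm.
With d_i1 < 0 the first image is virtual and lies on the object side; the object distance for lens 2 is d_o2 = 50 - (-6.462) = 56.462 cm.
Second lens: d_i2 = 1/(1/7 - 1/(56.462)) = 7.991 cm.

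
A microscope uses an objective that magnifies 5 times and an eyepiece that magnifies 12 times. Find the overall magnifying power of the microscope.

The overall magnification of a compound microscope is the product of the objective and eyepiece magnifications:
M = M_obj x M_eye = 5 x 12 = 60.

60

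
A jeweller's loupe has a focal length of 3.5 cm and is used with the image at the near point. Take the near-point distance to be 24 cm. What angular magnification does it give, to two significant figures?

M = 1 + D/f = 1 + 24/3.5 = 7.857.

7.9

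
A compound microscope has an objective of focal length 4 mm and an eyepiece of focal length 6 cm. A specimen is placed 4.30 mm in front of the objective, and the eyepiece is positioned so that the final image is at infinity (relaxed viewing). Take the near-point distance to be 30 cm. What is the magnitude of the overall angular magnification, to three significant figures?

Convert to cm: f_obj = 4 mm = 0.4 cm; d_o = 4.30 mm = 0.43 cm.
Objective: 1/d_i = 1/f_obj - 1/d_o = 1/0.4 - 1/0.43 = 0.17442 cm^-1, so d_i = 5.733 cm.
m_obj = -d_i/d_o = -5.733/0.43 = -13.333.
Eyepiece angular magnification (image at infinity): M_eye = D/f_e = 30/6 = 5.000.
Overall M = m_obj x M_eye = (-13.333)(5.000) = -66.67.
|M| = 66.67.

66.7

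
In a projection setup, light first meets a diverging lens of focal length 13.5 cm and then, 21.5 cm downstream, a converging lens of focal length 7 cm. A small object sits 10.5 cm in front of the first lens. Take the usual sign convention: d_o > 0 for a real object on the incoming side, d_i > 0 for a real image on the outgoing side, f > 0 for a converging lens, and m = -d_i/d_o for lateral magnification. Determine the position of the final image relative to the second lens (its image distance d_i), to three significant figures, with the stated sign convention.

9.40 cm

Applying the thin-lens equation to the first lens, 1/(-13.5) = 1/10.5 + 1/d_i1, which gives d_i1 = -5.906 cm.
With d_i1 < 0 the first image is virtual and lies on the object side; the object distance for lens 2 is d_o2 = 21.5 - (-5.906) = 27.406 cm.
Applying the thin-lens equation again with f_2 = 7 cm and d_o2 = 27.406 cm gives d_i2 = 9.401 cm.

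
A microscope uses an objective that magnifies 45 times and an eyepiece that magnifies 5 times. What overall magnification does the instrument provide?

The overall magnification of a compound microscope is the product of the objective and eyepiece magnifications:
M = M_obj x M_eye = 45 x 5 = 225.

225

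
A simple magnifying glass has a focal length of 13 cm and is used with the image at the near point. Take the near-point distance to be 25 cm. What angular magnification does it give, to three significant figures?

M = 1 + D/f = 1 + 25/13 = 2.923.

2.92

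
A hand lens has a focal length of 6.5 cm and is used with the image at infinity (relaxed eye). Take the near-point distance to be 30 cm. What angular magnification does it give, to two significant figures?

4.6

M = D/f = 30/6.5 = 4.615.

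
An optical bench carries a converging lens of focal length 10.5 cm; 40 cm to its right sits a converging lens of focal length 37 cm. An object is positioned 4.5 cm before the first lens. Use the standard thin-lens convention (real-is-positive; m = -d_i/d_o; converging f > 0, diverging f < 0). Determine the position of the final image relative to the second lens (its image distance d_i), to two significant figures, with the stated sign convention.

160 cm

First lens: d_i1 = 1/(1/10.5 - 1/4.5) = -7.875 cm.
With d_i1 < 0 the first image is virtual and lies on the object side; the object distance for lens 2 is d_o2 = 40 - (-7.875) = 47.875 cm.
Second lens: d_i2 = 1/(1/37 - 1/(47.875)) = 162.885 cm.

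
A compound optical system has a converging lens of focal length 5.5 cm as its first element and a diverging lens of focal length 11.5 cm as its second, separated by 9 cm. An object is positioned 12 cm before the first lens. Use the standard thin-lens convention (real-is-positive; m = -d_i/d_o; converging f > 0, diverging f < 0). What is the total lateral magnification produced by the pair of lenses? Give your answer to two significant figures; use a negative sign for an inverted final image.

-0.94

First lens: d_i1 = 1/(1/5.5 - 1/12) = 10.154 cm.
m_1 = -(10.154)/12 = -0.8462.
Since 10.154 cm > 9 cm, the first image lies past the second lens and serves as a virtual object: d_o2 = L - d_i1 = -1.154 cm.
Second lens: d_i2 = 1/(1/(-11.5) - 1/(-1.154)) = 1.283 cm.
m_2 = -(1.283)/(-1.154) = 1.1115.
Overall magnification: m = m_1 m_2 = -0.9405.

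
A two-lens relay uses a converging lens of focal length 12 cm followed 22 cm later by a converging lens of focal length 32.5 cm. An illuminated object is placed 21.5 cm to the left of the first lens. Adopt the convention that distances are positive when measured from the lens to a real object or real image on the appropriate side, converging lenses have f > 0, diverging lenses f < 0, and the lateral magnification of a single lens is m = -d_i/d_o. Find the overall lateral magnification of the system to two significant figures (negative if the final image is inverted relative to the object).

Lens 1: 1/d_i1 = 1/f_1 - 1/d_o1 = 1/12 - 1/21.5 = 0.03682 cm^-1, so d_i1 = 27.158 cm.
m_1 = -(27.158)/21.5 = -1.2632.
Since 27.158 cm > 22 cm, the first image lies past the second lens and serves as a virtual object: d_o2 = L - d_i1 = -5.158 cm.
Lens 2: 1/d_i2 = 1/f_2 - 1/d_o2 = 1/32.5 - 1/(-5.158) = 0.22465 cm^-1, so d_i2 = 4.451 cm.
m_2 = -(4.451)/(-5.158) = 0.8630.
Total m = m_1 x m_2 = (-1.2632)(0.8630) = -1.0901.

-1.1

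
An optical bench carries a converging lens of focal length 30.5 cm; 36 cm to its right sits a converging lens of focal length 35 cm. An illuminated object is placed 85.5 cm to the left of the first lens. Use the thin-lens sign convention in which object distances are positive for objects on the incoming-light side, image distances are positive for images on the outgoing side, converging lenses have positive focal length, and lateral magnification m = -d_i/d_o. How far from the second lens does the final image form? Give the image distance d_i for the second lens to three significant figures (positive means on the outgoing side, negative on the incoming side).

8.61 cm

Lens 1: 1/d_i1 = 1/f_1 - 1/d_o1 = 1/30.5 - 1/85.5 = 0.02109 cm^-1, so d_i1 = 47.414 cm.
Since 47.414 cm > 36 cm, the first image lies past the second lens and serves as a virtual object: d_o2 = L - d_i1 = -11.414 cm.
Lens 2: 1/d_i2 = 1/f_2 - 1/d_o2 = 1/35 - 1/(-11.414) = 0.11619 cm^-1, so d_i2 = 8.607 cm.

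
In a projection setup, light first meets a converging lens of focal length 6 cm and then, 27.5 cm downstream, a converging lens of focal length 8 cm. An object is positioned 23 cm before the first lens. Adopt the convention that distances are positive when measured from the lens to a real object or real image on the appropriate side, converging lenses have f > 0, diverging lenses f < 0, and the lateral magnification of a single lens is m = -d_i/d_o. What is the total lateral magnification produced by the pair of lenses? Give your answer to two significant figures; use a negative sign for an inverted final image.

0.25

Applying the thin-lens equation to the first lens, 1/6 = 1/23 + 1/d_i1, which gives d_i1 = 8.118 cm.
Its lateral magnification is m_1 = -d_i1/d_o1 = -(8.118)/23 = -0.3529.
That image sits 19.382 cm in front of the second lens, so d_o2 = 19.382 cm.
Applying the thin-lens equation again with f_2 = 8 cm and d_o2 = 19.382 cm gives d_i2 = 13.623 cm.
m_2 = -(13.623)/(19.382) = -0.7028.
Overall magnification: m = m_1 m_2 = 0.2481.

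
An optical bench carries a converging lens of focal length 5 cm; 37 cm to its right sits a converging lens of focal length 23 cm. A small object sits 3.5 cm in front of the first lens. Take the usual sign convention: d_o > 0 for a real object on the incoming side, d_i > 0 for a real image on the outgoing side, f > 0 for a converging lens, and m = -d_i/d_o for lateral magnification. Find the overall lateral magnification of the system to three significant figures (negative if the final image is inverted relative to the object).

Lens 1: 1/d_i1 = 1/f_1 - 1/d_o1 = 1/5 - 1/3.5 = -0.08571 cm^-1, so d_i1 = -11.667 cm.
m_1 = -(-11.667)/3.5 = 3.3333.
With d_i1 < 0 the first image is virtual and lies on the object side; the object distance for lens 2 is d_o2 = 37 - (-11.667) = 48.667 cm.
Lens 2: 1/d_i2 = 1/f_2 - 1/d_o2 = 1/23 - 1/(48.667) = 0.02293 cm^-1, so d_i2 = 43.610 cm.
m_2 = -(43.610)/(48.667) = -0.8961.
Overall magnification: m = m_1 m_2 = -2.9870.

-2.99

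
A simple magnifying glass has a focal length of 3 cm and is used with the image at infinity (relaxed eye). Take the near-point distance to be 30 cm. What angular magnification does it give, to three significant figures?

10.0

M = D/f = 30/3 = 10.000.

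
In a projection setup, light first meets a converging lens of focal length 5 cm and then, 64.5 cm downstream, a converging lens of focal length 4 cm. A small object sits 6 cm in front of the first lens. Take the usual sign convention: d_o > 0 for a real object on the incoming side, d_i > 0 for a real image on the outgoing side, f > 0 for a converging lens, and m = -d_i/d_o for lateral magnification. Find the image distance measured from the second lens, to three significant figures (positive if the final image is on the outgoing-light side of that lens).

4.52 cm

First lens: d_i1 = 1/(1/5 - 1/6) = 30.000 cm.
That image sits 34.500 cm in front of the second lens, so d_o2 = 34.500 cm.
Second lens: d_i2 = 1/(1/4 - 1/(34.500)) = 4.525 cm.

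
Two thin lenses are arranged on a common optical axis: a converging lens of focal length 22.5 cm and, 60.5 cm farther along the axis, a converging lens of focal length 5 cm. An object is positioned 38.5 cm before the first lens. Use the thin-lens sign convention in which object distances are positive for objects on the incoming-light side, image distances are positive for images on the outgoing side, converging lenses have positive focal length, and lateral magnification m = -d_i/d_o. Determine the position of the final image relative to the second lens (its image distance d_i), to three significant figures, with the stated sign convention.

23.4 cm

First lens: d_i1 = 1/(1/22.5 - 1/38.5) = 54.141 cm.
Object distance for lens 2: d_o2 = 60.5 - 54.141 = 6.359 cm.
Second lens: d_i2 = 1/(1/5 - 1/(6.359)) = 23.391 cm.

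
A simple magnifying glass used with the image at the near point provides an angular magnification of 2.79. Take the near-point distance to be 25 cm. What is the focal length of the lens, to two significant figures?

For the image at the near point, M = 1 + D/f.
f = D/(M - 1) = 25/(2.79 - 1) = 13.966 cm.

14 cm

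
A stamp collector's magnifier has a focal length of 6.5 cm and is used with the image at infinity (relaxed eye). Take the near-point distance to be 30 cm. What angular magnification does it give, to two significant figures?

M = D/f = 30/6.5 = 4.615.

4.6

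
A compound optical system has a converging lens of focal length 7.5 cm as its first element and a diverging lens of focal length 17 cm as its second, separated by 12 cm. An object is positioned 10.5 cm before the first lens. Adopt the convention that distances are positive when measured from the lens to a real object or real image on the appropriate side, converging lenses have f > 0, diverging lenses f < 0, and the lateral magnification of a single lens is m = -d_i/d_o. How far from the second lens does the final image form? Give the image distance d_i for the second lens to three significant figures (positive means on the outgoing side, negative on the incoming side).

88.1 cm

Lens 1: 1/d_i1 = 1/f_1 - 1/d_o1 = 1/7.5 - 1/10.5 = 0.03810 cm^-1, so d_i1 = 26.250 cm.
This image would form 26.250 cm past lens 1, i.e. 14.250 cm beyond lens 2, so it is a virtual object for lens 2: d_o2 = 12 - 26.250 = -14.250 cm.
Lens 2: 1/d_i2 = 1/f_2 - 1/d_o2 = 1/(-17) - 1/(-14.250) = 0.01135 cm^-1, so d_i2 = 88.091 cm.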